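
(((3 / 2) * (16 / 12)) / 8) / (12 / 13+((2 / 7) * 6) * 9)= 91 / 5952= 0.02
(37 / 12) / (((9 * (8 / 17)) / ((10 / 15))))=629 / 1296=0.49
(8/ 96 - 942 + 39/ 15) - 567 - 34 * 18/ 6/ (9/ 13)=-33073/ 20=-1653.65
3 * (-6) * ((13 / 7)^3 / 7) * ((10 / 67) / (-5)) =79092 / 160867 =0.49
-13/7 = -1.86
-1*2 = -2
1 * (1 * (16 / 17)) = 16 / 17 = 0.94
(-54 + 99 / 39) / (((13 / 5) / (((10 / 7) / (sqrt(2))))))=-16725 *sqrt(2) / 1183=-19.99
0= 0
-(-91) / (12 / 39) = 1183 / 4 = 295.75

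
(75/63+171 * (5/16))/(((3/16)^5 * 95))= 2481.33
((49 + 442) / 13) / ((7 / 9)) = 4419 / 91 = 48.56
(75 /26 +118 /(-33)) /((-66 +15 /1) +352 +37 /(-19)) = -0.00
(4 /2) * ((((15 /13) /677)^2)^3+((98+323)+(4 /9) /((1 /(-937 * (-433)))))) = 361482.89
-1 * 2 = -2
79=79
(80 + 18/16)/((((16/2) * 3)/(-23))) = -77.74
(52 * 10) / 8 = 65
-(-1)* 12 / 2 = 6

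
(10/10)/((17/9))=9/17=0.53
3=3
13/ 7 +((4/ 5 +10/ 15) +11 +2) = 1714/ 105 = 16.32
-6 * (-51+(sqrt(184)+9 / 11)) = 3312 / 11-12 * sqrt(46) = 219.70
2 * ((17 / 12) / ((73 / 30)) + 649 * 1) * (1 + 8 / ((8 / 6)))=9094.15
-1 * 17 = -17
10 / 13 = 0.77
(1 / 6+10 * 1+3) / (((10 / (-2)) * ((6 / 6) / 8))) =-316 / 15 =-21.07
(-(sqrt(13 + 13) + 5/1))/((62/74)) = -37 * sqrt(26)/31 - 185/31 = -12.05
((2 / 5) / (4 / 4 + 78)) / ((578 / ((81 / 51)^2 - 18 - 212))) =-65741 / 32990795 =-0.00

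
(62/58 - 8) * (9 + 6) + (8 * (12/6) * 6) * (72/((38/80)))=7960635/551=14447.61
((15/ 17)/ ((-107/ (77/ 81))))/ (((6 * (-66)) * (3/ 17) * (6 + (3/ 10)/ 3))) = 0.00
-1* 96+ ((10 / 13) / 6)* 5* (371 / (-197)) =-746843 / 7683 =-97.21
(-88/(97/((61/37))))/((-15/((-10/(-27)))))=10736/290709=0.04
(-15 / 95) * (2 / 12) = -1 / 38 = -0.03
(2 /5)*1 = 2 /5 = 0.40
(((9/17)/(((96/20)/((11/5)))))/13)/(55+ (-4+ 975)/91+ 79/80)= 2310/8249573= 0.00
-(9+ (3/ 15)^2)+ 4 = -126/ 25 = -5.04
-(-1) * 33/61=33/61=0.54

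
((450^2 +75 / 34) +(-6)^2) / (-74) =-2737.00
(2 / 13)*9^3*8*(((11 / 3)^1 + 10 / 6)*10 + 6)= 692064 / 13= 53235.69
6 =6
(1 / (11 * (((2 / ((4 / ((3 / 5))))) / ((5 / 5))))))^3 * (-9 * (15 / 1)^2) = -75000 / 1331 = -56.35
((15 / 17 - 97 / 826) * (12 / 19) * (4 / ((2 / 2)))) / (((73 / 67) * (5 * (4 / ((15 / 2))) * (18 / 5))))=3598235 / 19476254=0.18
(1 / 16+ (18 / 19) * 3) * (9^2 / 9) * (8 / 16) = 7947 / 608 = 13.07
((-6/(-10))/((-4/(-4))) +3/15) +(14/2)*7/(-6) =-221/30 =-7.37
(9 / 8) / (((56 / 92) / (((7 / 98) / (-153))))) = -23 / 26656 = -0.00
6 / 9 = 2 / 3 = 0.67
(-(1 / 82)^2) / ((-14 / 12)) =3 / 23534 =0.00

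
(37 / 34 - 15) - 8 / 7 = -3583 / 238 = -15.05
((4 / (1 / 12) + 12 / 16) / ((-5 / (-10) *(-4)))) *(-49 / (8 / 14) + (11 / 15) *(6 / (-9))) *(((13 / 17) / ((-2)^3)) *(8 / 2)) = -2623387 / 3264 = -803.73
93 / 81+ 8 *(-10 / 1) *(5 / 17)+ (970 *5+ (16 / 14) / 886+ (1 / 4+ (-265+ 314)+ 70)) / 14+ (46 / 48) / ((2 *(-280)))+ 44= 2401213301581 / 6376648320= 376.56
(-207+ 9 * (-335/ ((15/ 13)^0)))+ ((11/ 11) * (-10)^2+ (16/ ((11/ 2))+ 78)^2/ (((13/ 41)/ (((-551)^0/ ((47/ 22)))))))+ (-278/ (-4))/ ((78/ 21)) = 176379993/ 26884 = 6560.78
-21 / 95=-0.22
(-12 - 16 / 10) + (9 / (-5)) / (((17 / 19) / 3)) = -1669 / 85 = -19.64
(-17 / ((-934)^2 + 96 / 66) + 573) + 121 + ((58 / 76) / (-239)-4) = 30066697786099 / 43575127212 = 690.00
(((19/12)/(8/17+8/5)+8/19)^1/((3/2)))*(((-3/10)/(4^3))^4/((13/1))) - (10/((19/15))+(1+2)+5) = -231853072055891771/14586782679040000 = -15.89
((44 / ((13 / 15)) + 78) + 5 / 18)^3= 2149036.66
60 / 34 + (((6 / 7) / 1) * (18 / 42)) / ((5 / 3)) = 1.99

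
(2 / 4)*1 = 1 / 2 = 0.50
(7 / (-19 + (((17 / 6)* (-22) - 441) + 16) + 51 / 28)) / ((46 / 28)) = -8232 / 974717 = -0.01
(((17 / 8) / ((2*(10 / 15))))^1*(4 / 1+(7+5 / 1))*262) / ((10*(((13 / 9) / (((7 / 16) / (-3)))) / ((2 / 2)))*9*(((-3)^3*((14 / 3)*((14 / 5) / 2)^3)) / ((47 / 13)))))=2616725 / 33388992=0.08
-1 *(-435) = 435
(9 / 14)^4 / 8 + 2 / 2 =313889 / 307328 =1.02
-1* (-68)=68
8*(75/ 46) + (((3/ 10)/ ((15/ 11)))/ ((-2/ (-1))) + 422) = 1000853/ 2300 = 435.15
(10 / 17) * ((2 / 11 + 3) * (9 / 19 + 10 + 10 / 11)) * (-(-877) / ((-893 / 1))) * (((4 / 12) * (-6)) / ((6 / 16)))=111.59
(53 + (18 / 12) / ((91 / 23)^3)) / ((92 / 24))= 239745081 / 17332133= 13.83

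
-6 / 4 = -3 / 2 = -1.50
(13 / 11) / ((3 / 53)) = 20.88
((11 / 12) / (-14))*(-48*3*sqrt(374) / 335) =66*sqrt(374) / 2345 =0.54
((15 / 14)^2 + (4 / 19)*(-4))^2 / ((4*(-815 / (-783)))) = 0.02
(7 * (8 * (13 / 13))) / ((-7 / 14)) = -112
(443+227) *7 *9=42210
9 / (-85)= -9 / 85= -0.11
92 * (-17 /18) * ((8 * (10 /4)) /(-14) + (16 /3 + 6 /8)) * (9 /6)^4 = -458643 /224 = -2047.51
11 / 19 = 0.58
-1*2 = -2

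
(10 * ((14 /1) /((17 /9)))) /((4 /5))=1575 /17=92.65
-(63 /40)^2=-3969 /1600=-2.48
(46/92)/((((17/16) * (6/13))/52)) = 2704/51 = 53.02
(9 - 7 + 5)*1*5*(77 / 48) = 2695 / 48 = 56.15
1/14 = 0.07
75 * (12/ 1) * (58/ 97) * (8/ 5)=83520/ 97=861.03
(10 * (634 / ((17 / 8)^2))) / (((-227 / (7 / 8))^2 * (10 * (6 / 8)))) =124264 / 44675643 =0.00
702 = 702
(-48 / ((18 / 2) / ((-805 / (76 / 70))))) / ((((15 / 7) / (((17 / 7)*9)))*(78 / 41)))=21201.59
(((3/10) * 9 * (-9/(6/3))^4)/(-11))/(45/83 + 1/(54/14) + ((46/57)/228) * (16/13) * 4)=-1863057301911/15156929920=-122.92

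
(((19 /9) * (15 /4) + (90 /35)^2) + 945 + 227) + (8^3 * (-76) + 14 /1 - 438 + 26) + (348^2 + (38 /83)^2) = 336132732911 /4050732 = 82980.74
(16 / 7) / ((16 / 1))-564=-3947 / 7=-563.86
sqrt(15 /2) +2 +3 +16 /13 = sqrt(30) /2 +81 /13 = 8.97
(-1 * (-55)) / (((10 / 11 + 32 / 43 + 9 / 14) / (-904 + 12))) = -64975064 / 3041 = -21366.35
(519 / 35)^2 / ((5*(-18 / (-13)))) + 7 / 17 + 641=140188309 / 208250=673.17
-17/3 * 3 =-17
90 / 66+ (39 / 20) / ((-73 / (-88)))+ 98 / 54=599386 / 108405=5.53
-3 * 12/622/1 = -18/311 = -0.06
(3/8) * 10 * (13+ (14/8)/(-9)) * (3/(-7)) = -2305/112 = -20.58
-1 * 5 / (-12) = 5 / 12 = 0.42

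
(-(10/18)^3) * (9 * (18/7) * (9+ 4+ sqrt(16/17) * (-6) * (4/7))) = -3250/63+ 8000 * sqrt(17)/2499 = -38.39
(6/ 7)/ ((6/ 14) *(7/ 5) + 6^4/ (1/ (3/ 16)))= 5/ 1421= 0.00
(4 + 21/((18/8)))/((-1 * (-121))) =40/363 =0.11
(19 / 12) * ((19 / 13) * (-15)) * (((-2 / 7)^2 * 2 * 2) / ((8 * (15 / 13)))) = -361 / 294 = -1.23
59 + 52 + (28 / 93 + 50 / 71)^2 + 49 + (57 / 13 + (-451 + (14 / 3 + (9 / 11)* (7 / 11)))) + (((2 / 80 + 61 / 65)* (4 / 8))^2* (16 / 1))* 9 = -88087006344352799 / 356627361776400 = -247.00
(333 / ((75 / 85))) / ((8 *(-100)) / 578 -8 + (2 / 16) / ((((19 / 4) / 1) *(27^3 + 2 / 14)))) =-2855261070588 / 70996298845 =-40.22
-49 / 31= -1.58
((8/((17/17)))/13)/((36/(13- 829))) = -544/39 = -13.95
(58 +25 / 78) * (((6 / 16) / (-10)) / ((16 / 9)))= -40941 / 33280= -1.23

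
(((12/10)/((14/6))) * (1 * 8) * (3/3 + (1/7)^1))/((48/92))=2208/245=9.01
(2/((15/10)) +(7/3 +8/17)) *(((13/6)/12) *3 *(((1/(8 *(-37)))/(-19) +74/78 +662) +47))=32856361061/20651328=1591.00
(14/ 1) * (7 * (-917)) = -89866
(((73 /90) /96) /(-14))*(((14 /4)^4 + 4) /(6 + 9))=-35989 /5806080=-0.01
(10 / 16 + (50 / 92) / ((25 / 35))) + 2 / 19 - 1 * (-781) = 2735589 / 3496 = 782.49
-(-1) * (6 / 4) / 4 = 3 / 8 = 0.38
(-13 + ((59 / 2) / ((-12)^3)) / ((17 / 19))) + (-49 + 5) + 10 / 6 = -3252065 / 58752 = -55.35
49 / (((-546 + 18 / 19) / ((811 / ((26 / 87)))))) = -21896189 / 89752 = -243.96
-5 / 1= -5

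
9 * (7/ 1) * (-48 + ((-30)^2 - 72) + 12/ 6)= 49266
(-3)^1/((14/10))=-15/7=-2.14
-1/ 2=-0.50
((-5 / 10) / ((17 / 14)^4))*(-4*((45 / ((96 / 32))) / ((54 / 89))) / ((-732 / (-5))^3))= 133555625 / 18426865058172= 0.00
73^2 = 5329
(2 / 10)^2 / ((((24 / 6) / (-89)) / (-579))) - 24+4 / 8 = 49181 / 100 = 491.81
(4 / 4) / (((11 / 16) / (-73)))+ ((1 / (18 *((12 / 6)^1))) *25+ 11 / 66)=-41707 / 396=-105.32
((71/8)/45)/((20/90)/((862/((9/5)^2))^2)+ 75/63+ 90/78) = 150025227625/1783307988204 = 0.08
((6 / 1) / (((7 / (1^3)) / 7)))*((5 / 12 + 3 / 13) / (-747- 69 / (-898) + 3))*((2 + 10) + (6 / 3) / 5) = -2811638 / 43422795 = -0.06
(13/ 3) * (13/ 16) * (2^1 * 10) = 70.42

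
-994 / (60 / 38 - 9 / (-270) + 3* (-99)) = 80940 / 24053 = 3.37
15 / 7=2.14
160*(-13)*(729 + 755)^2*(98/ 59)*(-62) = 27832287508480/ 59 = 471733686584.41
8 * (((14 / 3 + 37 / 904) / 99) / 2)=12767 / 67122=0.19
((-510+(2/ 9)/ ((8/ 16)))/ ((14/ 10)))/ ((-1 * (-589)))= -22930/ 37107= -0.62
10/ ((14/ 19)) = 95/ 7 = 13.57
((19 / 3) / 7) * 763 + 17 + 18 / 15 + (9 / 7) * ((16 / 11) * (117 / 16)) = 834151 / 1155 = 722.21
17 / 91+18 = 1655 / 91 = 18.19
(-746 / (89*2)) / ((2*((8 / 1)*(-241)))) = 373 / 343184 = 0.00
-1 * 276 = -276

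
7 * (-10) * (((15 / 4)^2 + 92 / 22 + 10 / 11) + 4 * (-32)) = 670495 / 88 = 7619.26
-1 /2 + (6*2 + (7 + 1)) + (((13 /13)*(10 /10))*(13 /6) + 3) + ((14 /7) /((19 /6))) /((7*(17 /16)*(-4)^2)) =167350 /6783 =24.67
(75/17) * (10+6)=1200/17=70.59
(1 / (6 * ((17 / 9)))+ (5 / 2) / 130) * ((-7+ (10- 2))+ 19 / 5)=114 / 221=0.52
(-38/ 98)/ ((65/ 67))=-1273/ 3185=-0.40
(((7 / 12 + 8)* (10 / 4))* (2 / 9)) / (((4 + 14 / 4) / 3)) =103 / 54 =1.91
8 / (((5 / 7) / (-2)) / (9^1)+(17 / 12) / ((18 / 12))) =168 / 19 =8.84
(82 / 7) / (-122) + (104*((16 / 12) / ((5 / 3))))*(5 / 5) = 177427 / 2135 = 83.10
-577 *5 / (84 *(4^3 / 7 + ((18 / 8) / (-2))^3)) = -73856 / 16599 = -4.45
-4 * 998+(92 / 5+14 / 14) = -3972.60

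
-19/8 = -2.38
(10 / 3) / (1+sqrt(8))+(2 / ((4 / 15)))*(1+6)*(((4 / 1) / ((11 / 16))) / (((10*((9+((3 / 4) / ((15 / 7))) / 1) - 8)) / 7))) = 20*sqrt(2) / 21+109430 / 693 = 159.25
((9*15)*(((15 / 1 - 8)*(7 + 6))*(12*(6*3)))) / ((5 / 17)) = 9022104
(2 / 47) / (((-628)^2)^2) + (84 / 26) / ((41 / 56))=8596937207212565 / 1948200481056128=4.41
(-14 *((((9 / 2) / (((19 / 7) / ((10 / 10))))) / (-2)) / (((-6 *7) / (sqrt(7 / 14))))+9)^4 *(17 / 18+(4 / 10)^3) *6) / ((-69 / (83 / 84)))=704881030239 *sqrt(2) / 20192896000+97714602735308277 / 12277280768000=8008.34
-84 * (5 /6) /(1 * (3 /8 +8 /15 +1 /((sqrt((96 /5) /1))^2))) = -33600 /461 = -72.89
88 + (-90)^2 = 8188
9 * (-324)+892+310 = -1714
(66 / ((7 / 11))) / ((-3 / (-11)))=2662 / 7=380.29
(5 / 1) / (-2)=-5 / 2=-2.50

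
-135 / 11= -12.27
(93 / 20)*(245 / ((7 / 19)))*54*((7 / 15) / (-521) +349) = 58276393.93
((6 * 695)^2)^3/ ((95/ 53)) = 2933381807118963757894.74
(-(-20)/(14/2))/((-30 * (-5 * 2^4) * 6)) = 1/5040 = 0.00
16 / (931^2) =16 / 866761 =0.00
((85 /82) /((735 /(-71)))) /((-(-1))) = -1207 /12054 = -0.10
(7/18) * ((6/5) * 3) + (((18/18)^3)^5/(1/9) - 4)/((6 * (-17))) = 689/510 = 1.35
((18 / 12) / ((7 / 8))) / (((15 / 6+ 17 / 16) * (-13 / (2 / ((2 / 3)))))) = -192 / 1729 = -0.11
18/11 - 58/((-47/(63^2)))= 2533068/517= 4899.55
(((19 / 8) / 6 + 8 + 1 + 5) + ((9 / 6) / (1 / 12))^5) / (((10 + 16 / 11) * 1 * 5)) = 199539901 / 6048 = 32992.71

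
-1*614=-614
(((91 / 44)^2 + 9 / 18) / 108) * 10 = 15415 / 34848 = 0.44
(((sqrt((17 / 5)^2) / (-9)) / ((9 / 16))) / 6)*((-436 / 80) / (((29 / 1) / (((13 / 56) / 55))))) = 24089 / 271309500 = 0.00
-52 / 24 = -13 / 6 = -2.17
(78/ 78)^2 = 1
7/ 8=0.88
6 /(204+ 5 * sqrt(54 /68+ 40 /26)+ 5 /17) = 9210396 /313166779-510 * sqrt(455702) /313166779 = 0.03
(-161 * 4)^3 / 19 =-267089984 / 19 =-14057367.58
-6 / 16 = -3 / 8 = -0.38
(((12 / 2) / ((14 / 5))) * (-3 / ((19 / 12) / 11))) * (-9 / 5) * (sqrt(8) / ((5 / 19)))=21384 * sqrt(2) / 35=864.04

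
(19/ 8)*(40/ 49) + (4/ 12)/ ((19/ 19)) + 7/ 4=2365/ 588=4.02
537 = 537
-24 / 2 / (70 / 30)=-36 / 7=-5.14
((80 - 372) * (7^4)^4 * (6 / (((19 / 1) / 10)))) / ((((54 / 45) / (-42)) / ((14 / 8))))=35662257794238833100 / 19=1876960936538885952.63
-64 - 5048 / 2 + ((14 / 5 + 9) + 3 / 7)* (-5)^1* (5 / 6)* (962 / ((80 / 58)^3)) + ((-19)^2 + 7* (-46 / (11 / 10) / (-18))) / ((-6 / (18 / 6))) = -47580003479 / 2217600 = -21455.63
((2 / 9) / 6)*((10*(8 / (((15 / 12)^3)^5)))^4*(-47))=-4094277438792731592391323276619035120238592 / 37470027081099033239297568798065185546875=-109.27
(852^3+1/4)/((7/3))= 7421642499/28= 265058660.68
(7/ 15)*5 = 2.33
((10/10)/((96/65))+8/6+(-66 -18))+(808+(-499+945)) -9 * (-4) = 115969/96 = 1208.01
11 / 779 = 0.01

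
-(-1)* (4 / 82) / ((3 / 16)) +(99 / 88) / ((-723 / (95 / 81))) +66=141414905 / 2134296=66.26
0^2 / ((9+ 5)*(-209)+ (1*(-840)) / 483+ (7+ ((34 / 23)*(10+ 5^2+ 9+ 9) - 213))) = 0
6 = 6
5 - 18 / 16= 31 / 8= 3.88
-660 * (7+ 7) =-9240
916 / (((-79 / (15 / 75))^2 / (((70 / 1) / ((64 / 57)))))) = 91371 / 249640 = 0.37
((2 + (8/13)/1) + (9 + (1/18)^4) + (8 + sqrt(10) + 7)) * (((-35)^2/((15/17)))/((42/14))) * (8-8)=0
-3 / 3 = -1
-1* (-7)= 7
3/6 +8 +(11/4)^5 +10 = 179995/1024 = 175.78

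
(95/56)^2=9025/3136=2.88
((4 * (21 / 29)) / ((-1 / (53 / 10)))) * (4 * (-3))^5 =3820000.22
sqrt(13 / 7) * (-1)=-sqrt(91) / 7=-1.36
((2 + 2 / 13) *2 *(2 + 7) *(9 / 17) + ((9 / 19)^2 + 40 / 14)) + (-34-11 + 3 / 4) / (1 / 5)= -441509699 / 2233868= -197.64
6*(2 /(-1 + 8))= 12 /7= 1.71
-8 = -8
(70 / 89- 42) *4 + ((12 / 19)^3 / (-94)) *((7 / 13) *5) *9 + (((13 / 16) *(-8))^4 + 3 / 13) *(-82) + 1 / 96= -5247779963763251 / 35806613856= -146558.96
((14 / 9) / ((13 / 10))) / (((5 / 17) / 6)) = 952 / 39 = 24.41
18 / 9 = 2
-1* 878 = -878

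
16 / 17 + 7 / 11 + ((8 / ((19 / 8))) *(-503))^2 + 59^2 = 194027847930 / 67507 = 2874188.57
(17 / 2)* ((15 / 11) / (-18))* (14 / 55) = -119 / 726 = -0.16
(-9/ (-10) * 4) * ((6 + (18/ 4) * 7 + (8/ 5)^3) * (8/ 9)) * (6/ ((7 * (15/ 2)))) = 332768/ 21875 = 15.21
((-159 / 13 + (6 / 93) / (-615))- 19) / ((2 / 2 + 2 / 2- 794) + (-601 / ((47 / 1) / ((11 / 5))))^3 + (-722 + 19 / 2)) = 0.00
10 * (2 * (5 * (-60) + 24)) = -5520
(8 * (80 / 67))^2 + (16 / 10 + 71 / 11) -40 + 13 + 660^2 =107565312462 / 246895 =435672.30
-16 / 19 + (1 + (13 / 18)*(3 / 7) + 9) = 7555 / 798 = 9.47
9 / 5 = 1.80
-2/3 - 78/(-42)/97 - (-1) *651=1324768/2037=650.35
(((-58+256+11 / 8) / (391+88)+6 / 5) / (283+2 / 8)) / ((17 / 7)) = 216769 / 92260190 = 0.00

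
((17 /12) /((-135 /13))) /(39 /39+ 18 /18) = -221 /3240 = -0.07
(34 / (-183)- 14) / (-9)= 2596 / 1647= 1.58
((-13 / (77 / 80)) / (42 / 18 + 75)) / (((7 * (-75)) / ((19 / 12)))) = 247 / 468930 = 0.00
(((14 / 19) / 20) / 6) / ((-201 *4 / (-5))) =7 / 183312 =0.00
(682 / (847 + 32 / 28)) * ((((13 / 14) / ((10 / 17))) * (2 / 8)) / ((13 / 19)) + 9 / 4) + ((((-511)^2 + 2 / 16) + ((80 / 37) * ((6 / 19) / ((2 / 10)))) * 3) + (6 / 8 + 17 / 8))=43596333784069 / 166948440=261136.51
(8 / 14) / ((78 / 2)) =4 / 273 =0.01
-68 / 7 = -9.71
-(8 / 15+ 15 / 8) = -289 / 120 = -2.41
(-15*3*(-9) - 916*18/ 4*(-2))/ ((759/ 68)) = 196044/ 253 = 774.88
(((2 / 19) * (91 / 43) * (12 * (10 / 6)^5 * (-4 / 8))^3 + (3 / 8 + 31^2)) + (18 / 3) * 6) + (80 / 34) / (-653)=-3907600645394822977 / 38559305471976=-101340.02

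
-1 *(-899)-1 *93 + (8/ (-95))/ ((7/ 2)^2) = 3751898/ 4655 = 805.99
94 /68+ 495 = 16877 /34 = 496.38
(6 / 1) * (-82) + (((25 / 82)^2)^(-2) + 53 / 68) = -9973618907 / 26562500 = -375.48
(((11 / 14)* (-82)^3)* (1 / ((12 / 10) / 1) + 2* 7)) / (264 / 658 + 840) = -7646.42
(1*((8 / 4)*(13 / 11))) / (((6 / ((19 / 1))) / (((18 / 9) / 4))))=247 / 66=3.74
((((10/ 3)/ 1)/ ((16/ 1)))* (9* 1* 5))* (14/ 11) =525/ 44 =11.93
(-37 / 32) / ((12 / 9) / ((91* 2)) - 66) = 10101 / 576512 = 0.02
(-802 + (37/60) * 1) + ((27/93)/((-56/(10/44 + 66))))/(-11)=-162898859/203280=-801.35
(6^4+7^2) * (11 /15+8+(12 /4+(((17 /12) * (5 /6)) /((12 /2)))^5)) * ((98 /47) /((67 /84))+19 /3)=20070990152099103738347 /142138801577263104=141206.97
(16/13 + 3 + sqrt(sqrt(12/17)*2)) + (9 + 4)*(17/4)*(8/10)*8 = 2*17^(3/4)*3^(1/4)/17 + 23259/65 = 359.13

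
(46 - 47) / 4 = -1 / 4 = -0.25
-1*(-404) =404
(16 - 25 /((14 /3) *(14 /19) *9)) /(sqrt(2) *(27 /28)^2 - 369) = -574284704 /13948518789 - 53598 *sqrt(2) /516611807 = -0.04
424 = 424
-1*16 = -16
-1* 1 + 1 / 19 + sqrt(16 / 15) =-18 / 19 + 4* sqrt(15) / 15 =0.09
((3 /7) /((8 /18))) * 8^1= 54 /7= 7.71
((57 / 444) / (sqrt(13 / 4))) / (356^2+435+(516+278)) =sqrt(13) / 6479070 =0.00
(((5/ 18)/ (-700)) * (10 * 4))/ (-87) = 1/ 5481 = 0.00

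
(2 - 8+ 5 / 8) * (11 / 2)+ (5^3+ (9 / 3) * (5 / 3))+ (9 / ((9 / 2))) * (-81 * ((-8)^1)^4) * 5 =-53082553 / 16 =-3317659.56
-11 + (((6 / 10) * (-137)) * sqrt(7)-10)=-411 * sqrt(7) / 5-21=-238.48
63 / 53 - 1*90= -88.81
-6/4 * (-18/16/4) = 27/64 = 0.42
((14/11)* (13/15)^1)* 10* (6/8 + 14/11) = 8099/363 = 22.31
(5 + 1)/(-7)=-0.86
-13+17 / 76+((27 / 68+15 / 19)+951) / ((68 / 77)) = 4926571 / 4624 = 1065.43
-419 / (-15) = 419 / 15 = 27.93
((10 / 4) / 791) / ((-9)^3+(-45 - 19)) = -5 / 1254526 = -0.00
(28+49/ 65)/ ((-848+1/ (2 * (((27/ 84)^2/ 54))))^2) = 16821/ 201344000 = 0.00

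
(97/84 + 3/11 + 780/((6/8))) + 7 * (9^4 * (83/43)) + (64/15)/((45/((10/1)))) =160364211877/1787940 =89692.17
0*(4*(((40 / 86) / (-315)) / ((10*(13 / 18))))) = 0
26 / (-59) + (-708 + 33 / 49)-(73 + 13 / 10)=-22609563 / 28910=-782.07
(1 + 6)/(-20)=-7/20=-0.35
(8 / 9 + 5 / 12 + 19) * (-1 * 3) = -60.92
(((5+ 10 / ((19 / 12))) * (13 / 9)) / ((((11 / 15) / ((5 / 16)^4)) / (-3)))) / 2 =-8734375 / 27394048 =-0.32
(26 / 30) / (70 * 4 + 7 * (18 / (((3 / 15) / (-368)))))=-13 / 3473400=-0.00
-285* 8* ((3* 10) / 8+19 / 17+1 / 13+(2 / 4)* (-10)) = 27930 / 221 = 126.38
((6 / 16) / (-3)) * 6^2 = -9 / 2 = -4.50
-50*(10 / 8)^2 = -625 / 8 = -78.12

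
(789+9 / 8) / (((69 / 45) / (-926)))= -43899345 / 92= -477166.79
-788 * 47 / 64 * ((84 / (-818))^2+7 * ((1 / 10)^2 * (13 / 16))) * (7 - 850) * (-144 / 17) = -1267623718292043 / 4550043200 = -278595.97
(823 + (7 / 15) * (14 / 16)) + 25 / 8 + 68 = 13418 / 15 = 894.53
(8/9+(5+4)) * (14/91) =178/117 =1.52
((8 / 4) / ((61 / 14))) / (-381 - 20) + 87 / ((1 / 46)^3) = 8468232.00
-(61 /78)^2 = -3721 /6084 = -0.61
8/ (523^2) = 8/ 273529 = 0.00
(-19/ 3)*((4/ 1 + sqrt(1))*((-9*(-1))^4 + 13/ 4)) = -2494415/ 12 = -207867.92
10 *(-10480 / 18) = -52400 / 9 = -5822.22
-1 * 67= -67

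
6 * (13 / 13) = 6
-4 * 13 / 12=-13 / 3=-4.33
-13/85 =-0.15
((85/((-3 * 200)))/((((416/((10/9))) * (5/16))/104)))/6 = -17/810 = -0.02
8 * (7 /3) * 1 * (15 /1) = 280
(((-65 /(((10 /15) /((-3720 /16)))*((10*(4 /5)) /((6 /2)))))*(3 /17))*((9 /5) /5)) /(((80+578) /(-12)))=-881361 /89488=-9.85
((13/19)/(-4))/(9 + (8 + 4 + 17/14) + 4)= -91/13946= -0.01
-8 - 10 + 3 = -15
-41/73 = -0.56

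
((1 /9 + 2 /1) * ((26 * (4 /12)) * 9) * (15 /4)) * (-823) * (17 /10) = -3455777 /4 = -863944.25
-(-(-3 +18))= 15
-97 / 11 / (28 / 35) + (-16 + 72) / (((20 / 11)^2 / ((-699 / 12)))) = -997.78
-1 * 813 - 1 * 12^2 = -957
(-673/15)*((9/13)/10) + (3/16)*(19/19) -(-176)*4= 3645623/5200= 701.08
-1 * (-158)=158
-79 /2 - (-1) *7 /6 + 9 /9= -112 /3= -37.33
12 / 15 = 4 / 5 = 0.80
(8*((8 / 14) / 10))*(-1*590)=-1888 / 7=-269.71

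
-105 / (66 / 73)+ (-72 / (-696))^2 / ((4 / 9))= -4296619 / 37004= -116.11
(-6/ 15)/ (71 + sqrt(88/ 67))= -9514/ 1688295 + 4*sqrt(1474)/ 1688295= -0.01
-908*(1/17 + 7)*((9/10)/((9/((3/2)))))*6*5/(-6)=81720/17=4807.06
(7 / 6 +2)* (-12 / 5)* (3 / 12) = -19 / 10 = -1.90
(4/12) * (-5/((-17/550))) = 2750/51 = 53.92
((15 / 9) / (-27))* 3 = -5 / 27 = -0.19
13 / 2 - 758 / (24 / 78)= -2457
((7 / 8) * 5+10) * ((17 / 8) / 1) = 1955 / 64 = 30.55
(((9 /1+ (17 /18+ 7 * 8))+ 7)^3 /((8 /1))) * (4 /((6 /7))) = 15844999079 /69984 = 226408.88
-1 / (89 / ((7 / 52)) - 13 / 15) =-105 / 69329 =-0.00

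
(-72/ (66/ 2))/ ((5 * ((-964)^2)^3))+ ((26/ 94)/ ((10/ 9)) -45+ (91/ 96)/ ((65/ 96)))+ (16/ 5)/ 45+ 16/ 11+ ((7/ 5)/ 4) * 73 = -189922816658167678038601/ 11669312698351833254400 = -16.28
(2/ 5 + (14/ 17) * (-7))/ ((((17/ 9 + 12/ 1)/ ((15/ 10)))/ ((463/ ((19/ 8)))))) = -1200096/ 10625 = -112.95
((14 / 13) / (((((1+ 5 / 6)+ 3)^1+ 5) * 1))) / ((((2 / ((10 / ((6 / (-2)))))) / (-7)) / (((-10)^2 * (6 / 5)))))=117600 / 767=153.32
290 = 290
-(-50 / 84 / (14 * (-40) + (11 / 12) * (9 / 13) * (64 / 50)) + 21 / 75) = -53633509 / 190822800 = -0.28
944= 944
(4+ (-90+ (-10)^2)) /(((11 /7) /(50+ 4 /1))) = 5292 /11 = 481.09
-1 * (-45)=45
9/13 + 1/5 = 58/65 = 0.89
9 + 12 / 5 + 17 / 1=142 / 5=28.40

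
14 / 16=7 / 8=0.88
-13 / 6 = -2.17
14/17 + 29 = 507/17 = 29.82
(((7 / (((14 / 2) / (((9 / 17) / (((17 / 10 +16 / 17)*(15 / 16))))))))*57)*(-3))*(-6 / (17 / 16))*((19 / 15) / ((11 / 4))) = 39923712 / 419815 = 95.10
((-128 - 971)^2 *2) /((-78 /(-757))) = 914305357 /39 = 23443727.10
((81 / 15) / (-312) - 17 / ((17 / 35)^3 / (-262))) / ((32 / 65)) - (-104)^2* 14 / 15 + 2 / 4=76416912649 / 1109760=68858.95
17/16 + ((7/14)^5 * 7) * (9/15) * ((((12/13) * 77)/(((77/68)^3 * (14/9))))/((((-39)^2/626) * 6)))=1402462753/1042081040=1.35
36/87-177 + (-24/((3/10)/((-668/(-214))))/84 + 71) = -7074034/65163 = -108.56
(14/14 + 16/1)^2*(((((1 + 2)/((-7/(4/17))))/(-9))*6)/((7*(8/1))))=17/49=0.35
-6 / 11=-0.55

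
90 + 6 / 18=271 / 3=90.33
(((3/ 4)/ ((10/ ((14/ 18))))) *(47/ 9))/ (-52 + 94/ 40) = -329/ 53622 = -0.01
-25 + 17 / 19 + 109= 1613 / 19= 84.89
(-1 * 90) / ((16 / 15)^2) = -10125 / 128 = -79.10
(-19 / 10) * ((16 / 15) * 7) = -1064 / 75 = -14.19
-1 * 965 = -965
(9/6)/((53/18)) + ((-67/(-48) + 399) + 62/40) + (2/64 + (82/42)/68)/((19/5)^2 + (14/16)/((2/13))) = 1634870943313/4062212560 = 402.46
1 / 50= 0.02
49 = 49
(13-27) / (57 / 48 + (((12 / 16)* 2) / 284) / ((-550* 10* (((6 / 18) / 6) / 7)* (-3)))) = -10934000 / 927469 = -11.79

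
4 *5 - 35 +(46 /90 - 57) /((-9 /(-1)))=-8617 /405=-21.28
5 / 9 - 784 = -7051 / 9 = -783.44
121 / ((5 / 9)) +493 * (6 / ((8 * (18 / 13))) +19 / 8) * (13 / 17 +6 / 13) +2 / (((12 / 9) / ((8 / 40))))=1545443 / 780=1981.34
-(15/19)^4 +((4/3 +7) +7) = 5842891/390963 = 14.94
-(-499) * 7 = 3493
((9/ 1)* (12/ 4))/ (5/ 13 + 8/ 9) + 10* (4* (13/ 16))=16003/ 298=53.70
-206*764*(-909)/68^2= 17882757/578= 30939.03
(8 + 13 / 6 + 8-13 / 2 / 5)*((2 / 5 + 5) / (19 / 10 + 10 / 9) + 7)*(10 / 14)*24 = 2542.54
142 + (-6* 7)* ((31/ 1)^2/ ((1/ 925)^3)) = -31944631031108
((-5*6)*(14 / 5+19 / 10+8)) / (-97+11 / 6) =2286 / 571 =4.00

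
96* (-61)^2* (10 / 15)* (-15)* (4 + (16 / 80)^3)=-357930432 / 25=-14317217.28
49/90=0.54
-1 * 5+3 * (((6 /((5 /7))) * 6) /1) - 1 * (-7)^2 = 486 /5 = 97.20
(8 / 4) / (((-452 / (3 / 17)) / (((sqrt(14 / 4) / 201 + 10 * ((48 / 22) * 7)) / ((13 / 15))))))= -37800 / 274703 - 15 * sqrt(14) / 6692764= -0.14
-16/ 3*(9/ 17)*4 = -192/ 17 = -11.29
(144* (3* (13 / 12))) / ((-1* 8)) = -117 / 2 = -58.50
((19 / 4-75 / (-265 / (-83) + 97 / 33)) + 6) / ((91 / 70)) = -62170 / 54587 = -1.14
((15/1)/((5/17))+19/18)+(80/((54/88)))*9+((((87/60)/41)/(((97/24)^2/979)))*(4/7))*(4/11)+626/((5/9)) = 571770019183/243034470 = 2352.63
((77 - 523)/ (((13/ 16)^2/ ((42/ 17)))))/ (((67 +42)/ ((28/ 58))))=-67135488/ 9081553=-7.39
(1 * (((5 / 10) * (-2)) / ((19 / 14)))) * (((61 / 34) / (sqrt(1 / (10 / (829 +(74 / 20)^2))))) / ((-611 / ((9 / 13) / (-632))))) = -19215 * sqrt(842690) / 68319079743356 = -0.00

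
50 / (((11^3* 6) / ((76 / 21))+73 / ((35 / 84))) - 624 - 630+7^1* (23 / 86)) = 204250 / 4614947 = 0.04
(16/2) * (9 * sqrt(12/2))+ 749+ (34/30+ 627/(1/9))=72 * sqrt(6)+ 95897/15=6569.50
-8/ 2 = -4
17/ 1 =17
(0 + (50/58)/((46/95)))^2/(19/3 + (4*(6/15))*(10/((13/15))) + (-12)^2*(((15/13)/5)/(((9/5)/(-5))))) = -219984375/4685570948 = -0.05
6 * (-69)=-414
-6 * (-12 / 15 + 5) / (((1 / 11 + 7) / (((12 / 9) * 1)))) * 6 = -1848 / 65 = -28.43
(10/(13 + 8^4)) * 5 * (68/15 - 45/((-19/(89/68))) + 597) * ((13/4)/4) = 761656415/127411872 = 5.98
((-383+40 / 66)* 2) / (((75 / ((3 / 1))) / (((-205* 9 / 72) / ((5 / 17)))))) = 8795443 / 3300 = 2665.29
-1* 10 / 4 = -5 / 2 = -2.50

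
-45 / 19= -2.37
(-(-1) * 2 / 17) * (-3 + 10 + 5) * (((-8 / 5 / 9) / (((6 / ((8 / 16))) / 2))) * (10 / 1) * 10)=-640 / 153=-4.18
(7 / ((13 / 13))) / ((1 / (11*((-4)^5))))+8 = -78840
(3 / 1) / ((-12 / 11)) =-11 / 4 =-2.75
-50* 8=-400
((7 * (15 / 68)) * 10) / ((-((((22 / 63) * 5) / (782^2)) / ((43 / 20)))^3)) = -87752183741346018484059057 / 13310000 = -6592951445630805295.57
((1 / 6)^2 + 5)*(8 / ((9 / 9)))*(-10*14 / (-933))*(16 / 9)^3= 207585280 / 6121413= 33.91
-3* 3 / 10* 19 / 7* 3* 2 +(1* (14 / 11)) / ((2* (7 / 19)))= -4978 / 385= -12.93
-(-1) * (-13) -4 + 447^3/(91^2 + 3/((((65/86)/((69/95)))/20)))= 110128489274/10298243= 10693.91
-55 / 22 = -5 / 2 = -2.50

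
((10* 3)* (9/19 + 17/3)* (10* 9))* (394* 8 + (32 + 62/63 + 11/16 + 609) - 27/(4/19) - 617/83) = 191328476875/3154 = 60662167.68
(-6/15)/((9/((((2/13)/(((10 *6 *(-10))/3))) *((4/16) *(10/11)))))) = 1/128700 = 0.00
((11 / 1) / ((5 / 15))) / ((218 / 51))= 1683 / 218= 7.72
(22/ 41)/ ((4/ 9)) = 1.21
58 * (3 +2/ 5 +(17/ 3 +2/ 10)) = 8062/ 15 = 537.47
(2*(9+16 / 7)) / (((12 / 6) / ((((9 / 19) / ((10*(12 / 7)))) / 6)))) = 79 / 1520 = 0.05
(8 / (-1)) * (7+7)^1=-112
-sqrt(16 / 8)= -sqrt(2)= -1.41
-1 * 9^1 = -9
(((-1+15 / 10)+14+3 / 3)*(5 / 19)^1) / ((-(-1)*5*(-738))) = -31 / 28044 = -0.00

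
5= 5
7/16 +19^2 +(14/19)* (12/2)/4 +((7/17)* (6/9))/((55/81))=103164067/284240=362.95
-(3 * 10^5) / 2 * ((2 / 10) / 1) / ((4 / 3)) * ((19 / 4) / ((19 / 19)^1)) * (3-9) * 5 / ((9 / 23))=8193750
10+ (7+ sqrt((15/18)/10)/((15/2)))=sqrt(3)/45+ 17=17.04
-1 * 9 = -9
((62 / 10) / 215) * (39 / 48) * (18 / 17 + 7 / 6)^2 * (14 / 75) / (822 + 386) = 145363309 / 8106380640000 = 0.00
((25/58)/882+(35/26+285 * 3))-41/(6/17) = 492240409/665028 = 740.18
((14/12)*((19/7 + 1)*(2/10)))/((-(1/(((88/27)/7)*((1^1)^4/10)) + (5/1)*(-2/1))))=-572/7575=-0.08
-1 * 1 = -1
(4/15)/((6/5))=2/9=0.22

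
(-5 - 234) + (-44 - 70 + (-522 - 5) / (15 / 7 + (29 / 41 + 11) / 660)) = -596.91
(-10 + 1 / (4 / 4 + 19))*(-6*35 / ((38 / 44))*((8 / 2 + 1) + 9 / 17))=4321086 / 323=13377.98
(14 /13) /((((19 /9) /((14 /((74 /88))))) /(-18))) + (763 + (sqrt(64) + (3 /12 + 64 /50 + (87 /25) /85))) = 48139221567 /77681500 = 619.70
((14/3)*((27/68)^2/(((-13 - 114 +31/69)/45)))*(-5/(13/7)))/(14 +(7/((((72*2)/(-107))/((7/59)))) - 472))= -1663705575/1083272393398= -0.00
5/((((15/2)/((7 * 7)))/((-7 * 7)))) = -4802/3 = -1600.67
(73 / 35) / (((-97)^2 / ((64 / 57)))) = 4672 / 18770955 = 0.00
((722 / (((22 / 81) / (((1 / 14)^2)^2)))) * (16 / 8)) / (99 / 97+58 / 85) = 0.08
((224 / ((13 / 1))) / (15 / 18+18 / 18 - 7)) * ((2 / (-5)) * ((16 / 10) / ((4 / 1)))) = 5376 / 10075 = 0.53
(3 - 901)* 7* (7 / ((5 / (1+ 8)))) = -396018 / 5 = -79203.60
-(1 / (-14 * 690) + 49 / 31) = -473309 / 299460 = -1.58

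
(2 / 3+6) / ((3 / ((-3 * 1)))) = -20 / 3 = -6.67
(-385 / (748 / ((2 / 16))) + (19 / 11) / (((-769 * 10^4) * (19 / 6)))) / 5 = -185040829 / 14380300000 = -0.01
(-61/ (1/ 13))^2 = 628849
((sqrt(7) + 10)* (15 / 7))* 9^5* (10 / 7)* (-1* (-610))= 1394383381.20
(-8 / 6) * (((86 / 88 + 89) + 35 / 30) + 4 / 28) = -84349 / 693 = -121.72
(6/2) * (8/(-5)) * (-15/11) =72/11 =6.55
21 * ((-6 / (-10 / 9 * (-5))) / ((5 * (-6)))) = 0.76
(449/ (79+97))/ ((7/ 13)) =5837/ 1232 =4.74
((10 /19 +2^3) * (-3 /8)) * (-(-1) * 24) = -1458 /19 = -76.74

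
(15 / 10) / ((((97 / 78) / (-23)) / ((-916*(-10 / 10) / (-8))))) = 616239 / 194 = 3176.49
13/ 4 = 3.25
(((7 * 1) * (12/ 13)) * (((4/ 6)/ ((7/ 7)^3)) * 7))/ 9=392/ 117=3.35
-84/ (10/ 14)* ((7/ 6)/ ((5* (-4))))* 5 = 343/ 10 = 34.30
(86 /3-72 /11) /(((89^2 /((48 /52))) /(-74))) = -216080 /1132703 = -0.19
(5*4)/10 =2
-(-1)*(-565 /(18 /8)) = -251.11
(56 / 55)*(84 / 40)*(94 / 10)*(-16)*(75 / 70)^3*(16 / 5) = -487296 / 385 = -1265.70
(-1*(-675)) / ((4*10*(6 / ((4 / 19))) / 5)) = 225 / 76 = 2.96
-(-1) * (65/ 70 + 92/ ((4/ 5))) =1623/ 14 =115.93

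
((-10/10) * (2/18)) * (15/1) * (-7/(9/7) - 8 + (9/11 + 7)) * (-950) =-2645750/297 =-8908.25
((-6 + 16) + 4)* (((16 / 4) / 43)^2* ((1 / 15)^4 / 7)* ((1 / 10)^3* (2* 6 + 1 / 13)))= 628 / 152109140625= 0.00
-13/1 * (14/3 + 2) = -260/3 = -86.67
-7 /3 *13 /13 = -7 /3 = -2.33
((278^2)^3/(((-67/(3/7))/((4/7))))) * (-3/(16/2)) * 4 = 8308856923961472/3283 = 2530873263466.79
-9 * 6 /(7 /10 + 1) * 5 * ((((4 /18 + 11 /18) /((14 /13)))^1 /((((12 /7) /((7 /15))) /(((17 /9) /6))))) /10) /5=-91 /432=-0.21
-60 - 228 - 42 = -330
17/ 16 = 1.06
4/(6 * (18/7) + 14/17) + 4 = 4106/967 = 4.25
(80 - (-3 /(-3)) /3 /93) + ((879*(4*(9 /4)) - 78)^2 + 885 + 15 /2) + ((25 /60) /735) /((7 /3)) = 23486670298583 /382788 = 61356861.50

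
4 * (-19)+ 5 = -71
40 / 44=10 / 11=0.91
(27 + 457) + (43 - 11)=516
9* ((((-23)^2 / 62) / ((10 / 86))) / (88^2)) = 204723 / 2400640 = 0.09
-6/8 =-3/4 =-0.75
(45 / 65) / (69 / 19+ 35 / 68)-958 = -66704450 / 69641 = -957.83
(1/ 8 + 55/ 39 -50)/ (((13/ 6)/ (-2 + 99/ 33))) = -15121/ 676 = -22.37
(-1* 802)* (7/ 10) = -2807/ 5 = -561.40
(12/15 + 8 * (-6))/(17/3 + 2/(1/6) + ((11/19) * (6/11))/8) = -53808/20185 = -2.67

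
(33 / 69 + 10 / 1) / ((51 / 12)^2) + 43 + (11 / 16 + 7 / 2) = 5080181 / 106352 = 47.77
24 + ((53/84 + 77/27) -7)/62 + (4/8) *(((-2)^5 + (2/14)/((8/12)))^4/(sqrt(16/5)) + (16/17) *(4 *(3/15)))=96892769/3984120 + 39213900625 *sqrt(5)/307328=285338.21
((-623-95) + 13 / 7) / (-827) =0.87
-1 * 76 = -76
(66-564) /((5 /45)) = -4482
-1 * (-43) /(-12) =-43 /12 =-3.58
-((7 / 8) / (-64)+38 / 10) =-3.79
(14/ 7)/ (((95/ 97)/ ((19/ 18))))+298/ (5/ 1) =2779/ 45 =61.76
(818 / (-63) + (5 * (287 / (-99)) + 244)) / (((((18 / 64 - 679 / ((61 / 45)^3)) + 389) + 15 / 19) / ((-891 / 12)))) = -15530572063464 / 113485252321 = -136.85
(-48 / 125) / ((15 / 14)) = -0.36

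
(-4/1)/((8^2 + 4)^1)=-1/17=-0.06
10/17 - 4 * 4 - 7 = -381/17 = -22.41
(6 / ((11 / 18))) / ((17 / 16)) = 1728 / 187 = 9.24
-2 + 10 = 8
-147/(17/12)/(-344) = 0.30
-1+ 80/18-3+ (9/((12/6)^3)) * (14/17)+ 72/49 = 2.84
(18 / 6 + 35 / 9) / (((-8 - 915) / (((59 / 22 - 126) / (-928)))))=-84103 / 84797856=-0.00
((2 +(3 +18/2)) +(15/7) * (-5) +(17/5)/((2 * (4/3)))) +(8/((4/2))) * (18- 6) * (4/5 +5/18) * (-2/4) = -17897/840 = -21.31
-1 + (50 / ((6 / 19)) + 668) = 2476 / 3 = 825.33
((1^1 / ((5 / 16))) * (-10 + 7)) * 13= -624 / 5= -124.80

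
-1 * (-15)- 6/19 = 279/19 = 14.68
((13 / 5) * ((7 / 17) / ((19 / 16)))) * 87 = 126672 / 1615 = 78.43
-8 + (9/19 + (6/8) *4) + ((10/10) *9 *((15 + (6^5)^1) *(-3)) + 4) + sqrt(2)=-3996793/19 + sqrt(2)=-210356.11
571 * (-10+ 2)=-4568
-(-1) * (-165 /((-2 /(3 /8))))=495 /16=30.94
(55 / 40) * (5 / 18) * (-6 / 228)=-55 / 5472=-0.01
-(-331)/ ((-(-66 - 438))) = 331/ 504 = 0.66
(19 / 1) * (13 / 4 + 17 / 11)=4009 / 44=91.11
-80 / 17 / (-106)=40 / 901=0.04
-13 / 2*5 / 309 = -65 / 618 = -0.11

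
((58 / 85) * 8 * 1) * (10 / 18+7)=41.24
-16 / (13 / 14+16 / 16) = -224 / 27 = -8.30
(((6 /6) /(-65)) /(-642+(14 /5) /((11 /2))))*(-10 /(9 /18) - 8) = -154 /229333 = -0.00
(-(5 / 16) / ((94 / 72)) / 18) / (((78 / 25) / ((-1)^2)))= -125 / 29328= -0.00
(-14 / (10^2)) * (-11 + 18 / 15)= 343 / 250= 1.37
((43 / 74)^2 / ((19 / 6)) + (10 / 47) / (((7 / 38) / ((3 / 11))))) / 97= 79379673 / 18261958946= 0.00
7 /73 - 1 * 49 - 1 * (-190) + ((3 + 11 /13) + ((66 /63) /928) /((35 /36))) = 3909202317 /26970580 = 144.94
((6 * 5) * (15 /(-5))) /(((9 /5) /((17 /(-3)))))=850 /3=283.33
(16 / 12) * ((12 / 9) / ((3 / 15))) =8.89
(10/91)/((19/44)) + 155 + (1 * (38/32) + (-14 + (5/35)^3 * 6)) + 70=287996467/1355536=212.46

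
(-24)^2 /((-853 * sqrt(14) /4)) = -1152 * sqrt(14) /5971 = -0.72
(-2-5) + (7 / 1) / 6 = -35 / 6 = -5.83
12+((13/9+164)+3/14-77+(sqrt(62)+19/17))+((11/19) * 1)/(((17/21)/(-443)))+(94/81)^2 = -6340151735/29668842+sqrt(62) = -205.82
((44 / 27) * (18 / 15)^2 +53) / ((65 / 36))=49812 / 1625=30.65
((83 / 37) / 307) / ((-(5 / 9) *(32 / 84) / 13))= -203931 / 454360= -0.45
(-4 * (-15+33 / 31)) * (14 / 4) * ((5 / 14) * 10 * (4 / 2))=1393.55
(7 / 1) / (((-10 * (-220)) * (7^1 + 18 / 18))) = 7 / 17600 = 0.00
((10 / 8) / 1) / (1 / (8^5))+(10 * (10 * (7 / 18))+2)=369008 / 9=41000.89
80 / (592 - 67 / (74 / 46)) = 2960 / 20363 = 0.15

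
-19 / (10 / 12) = -114 / 5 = -22.80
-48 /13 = -3.69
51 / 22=2.32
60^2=3600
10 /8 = 5 /4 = 1.25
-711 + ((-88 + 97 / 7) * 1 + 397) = -2717 / 7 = -388.14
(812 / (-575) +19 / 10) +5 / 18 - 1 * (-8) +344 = 1825562 / 5175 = 352.77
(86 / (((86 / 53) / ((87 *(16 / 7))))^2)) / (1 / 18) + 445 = 48987021199 / 2107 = 23249654.10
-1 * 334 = -334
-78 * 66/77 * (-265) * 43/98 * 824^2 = 1810441975680/343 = 5278256488.86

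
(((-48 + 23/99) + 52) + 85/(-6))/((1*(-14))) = 281/396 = 0.71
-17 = -17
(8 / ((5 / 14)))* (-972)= -108864 / 5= -21772.80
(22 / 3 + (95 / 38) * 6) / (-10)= -67 / 30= -2.23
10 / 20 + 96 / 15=69 / 10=6.90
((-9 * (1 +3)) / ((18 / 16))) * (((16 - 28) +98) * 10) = -27520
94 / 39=2.41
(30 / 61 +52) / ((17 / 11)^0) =3202 / 61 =52.49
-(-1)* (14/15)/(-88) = -7/660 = -0.01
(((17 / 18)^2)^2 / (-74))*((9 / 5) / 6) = -83521 / 25894080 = -0.00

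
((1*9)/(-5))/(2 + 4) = -3/10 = -0.30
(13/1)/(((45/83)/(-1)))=-1079/45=-23.98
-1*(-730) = 730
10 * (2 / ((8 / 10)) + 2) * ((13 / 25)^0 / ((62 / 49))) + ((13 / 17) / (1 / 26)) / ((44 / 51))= 19986 / 341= 58.61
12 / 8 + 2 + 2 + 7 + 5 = 35 / 2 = 17.50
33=33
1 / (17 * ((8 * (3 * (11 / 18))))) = 3 / 748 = 0.00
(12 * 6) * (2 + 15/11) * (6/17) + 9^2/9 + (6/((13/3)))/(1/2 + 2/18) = 235179/2431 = 96.74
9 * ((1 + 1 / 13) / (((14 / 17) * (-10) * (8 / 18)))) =-1377 / 520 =-2.65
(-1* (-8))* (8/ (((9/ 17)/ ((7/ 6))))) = 141.04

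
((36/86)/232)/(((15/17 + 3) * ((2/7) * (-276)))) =-119/20191424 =-0.00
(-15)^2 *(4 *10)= 9000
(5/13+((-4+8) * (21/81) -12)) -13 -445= -164471/351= -468.58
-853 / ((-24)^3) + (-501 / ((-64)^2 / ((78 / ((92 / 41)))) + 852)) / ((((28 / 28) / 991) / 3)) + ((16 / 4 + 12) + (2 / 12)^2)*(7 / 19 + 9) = -141093334383227 / 101829367296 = -1385.59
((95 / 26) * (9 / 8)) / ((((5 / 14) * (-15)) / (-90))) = 3591 / 52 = 69.06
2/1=2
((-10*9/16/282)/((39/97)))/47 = -485/459472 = -0.00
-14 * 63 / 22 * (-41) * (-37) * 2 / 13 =-9356.60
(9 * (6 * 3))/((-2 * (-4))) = 81/4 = 20.25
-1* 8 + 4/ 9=-68/ 9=-7.56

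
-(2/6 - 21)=62/3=20.67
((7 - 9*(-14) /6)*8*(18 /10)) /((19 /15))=6048 /19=318.32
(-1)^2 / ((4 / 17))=17 / 4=4.25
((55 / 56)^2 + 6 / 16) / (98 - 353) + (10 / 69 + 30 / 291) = 433117169 / 1784086080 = 0.24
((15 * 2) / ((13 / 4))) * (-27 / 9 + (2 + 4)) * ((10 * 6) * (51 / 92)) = 275400 / 299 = 921.07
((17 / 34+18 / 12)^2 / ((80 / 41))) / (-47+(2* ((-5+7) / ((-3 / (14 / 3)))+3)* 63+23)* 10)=41 / 860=0.05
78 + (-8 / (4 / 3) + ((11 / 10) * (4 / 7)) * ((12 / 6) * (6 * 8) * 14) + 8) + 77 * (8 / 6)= 1027.47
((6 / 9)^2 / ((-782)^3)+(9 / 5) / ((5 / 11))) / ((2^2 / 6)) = 106521671297 / 17932941300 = 5.94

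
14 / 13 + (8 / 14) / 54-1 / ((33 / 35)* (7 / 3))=17107 / 27027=0.63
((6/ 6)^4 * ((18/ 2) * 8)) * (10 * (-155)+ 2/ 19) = -2120256/ 19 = -111592.42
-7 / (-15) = 7 / 15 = 0.47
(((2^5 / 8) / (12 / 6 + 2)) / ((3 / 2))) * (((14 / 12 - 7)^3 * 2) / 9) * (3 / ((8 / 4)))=-42875 / 972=-44.11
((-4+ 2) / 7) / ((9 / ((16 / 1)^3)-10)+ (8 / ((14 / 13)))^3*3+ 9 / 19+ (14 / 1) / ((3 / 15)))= -7626752 / 34442351901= -0.00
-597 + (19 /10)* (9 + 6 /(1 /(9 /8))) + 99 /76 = -429987 /760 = -565.77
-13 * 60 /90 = -26 /3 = -8.67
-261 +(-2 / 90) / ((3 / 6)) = -11747 / 45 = -261.04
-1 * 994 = -994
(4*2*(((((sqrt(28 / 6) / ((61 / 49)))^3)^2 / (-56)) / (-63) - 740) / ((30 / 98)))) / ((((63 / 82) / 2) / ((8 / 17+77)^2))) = -16397339058949601374920032 / 54271819953749205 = -302133576.37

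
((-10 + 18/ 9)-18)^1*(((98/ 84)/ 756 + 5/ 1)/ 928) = -42133/ 300672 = -0.14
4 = 4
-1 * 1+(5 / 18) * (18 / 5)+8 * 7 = 56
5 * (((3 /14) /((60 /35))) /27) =0.02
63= 63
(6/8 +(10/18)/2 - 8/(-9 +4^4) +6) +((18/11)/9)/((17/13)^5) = 7.04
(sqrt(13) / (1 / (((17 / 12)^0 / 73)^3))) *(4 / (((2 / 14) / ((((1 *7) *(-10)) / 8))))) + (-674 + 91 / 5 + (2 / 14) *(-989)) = -27898 / 35 - 245 *sqrt(13) / 389017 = -797.09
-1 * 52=-52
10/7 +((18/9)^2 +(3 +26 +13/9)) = 2260/63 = 35.87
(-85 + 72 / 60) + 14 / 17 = -7053 / 85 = -82.98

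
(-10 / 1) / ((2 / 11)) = -55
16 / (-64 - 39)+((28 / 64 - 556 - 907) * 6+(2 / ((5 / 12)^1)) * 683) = -22648177 / 4120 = -5497.13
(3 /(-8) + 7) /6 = 53 /48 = 1.10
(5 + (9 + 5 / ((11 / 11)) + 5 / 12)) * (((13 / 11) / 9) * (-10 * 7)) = -106015 / 594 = -178.48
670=670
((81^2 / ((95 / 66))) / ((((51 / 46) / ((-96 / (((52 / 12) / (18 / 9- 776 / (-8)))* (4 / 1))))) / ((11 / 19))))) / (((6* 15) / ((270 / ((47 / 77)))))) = -120260472637536 / 18748535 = -6414393.05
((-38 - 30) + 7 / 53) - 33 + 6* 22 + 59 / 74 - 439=-1596531 / 3922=-407.07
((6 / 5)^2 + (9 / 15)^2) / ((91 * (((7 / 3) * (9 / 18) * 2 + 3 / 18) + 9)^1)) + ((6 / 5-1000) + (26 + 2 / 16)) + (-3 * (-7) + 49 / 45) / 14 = -731701039 / 753480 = -971.10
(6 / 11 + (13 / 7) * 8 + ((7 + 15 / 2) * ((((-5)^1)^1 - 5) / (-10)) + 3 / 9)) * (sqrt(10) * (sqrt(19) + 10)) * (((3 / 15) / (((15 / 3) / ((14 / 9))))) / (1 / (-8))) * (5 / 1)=111752 * sqrt(10) * (-10 - sqrt(19)) / 1485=-3417.04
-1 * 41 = -41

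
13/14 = 0.93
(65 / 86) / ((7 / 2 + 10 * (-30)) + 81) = -65 / 18533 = -0.00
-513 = -513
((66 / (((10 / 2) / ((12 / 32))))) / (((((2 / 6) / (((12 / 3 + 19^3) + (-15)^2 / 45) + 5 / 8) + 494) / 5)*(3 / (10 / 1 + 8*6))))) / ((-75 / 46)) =-1209482439 / 2035860650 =-0.59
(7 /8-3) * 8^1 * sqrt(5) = -17 * sqrt(5) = -38.01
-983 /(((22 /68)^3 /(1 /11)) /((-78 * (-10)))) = -30135948960 /14641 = -2058325.86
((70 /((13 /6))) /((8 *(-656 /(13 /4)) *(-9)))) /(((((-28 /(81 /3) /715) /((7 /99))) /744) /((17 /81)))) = -16.92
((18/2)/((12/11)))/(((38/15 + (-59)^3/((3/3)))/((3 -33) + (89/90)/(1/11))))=18931/24645176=0.00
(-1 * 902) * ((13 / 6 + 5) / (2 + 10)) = -19393 / 36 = -538.69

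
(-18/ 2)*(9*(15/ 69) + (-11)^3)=275112/ 23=11961.39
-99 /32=-3.09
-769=-769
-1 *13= -13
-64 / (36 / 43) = -688 / 9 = -76.44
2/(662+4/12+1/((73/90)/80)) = 438/166651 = 0.00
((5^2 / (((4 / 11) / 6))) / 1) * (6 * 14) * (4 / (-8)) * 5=-86625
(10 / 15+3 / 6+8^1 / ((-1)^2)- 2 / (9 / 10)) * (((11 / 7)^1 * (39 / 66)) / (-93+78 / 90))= -8125 / 116088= -0.07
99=99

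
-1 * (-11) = 11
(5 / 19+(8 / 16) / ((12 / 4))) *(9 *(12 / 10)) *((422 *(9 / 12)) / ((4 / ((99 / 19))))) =1913.86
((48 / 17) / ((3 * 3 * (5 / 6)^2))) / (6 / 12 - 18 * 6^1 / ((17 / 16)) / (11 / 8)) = -4224 / 686525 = -0.01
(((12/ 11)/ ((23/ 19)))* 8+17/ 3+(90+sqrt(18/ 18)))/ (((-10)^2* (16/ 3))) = 39421/ 202400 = 0.19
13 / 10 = 1.30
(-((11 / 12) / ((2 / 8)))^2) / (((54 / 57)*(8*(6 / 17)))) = -39083 / 7776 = -5.03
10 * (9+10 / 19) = 1810 / 19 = 95.26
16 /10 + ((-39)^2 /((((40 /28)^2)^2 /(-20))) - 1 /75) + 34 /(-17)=-10956383 /1500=-7304.26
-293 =-293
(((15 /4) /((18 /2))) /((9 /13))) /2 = 65 /216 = 0.30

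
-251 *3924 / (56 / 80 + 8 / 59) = -1178712.29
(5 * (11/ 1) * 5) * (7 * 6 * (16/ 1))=184800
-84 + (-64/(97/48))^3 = -29067693780/912673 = -31848.97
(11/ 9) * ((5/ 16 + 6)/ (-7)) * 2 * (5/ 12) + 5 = 24685/ 6048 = 4.08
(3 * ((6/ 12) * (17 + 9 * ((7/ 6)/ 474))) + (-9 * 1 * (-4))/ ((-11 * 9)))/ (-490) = -3571/ 69520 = -0.05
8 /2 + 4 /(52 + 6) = 118 /29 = 4.07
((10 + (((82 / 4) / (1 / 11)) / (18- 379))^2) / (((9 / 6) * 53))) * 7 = 37913687 / 41442078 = 0.91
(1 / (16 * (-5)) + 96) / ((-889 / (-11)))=12067 / 10160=1.19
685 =685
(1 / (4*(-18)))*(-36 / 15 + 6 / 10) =1 / 40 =0.02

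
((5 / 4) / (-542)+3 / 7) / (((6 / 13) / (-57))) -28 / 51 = -82339849 / 1547952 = -53.19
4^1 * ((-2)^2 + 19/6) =86/3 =28.67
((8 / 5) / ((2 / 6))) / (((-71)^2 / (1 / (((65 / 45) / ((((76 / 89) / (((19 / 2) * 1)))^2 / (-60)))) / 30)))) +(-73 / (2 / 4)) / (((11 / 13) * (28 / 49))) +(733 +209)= 640.05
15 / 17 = 0.88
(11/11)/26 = 1/26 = 0.04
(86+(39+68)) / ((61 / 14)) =44.30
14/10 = 7/5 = 1.40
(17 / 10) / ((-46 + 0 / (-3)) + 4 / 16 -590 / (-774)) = -0.04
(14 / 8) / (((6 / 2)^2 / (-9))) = -7 / 4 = -1.75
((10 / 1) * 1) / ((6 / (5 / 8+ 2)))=35 / 8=4.38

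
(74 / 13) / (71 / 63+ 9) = 2331 / 4147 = 0.56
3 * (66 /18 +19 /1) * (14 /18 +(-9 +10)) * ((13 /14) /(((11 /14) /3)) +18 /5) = 863.81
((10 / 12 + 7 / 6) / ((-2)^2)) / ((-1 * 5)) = -1 / 10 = -0.10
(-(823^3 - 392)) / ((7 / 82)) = -45710192750 / 7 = -6530027535.71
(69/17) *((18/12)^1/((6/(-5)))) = -345/68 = -5.07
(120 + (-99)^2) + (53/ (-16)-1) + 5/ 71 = 11265437/ 1136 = 9916.76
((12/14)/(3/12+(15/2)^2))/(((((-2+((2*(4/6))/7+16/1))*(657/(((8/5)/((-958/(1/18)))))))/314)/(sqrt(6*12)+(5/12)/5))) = -2512*sqrt(2)/8831090685 - 314/79479816165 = -0.00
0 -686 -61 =-747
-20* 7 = -140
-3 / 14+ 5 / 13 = 31 / 182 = 0.17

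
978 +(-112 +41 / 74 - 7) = 63607 / 74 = 859.55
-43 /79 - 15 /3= -438 /79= -5.54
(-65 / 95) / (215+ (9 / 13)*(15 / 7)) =-1183 / 374300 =-0.00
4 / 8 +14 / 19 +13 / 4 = 341 / 76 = 4.49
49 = 49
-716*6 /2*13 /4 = -6981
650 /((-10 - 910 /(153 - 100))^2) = 36517 /41472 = 0.88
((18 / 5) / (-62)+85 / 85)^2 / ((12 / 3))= 5329 / 24025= 0.22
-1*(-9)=9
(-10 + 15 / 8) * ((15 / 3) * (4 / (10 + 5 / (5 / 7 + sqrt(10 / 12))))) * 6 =-735 * sqrt(30) / 58- 150 / 29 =-74.58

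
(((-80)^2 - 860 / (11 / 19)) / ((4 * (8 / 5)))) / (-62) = -12.39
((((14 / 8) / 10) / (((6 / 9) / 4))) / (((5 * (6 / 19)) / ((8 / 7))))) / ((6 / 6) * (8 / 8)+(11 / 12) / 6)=1368 / 2075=0.66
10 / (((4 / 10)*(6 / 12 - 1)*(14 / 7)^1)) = -25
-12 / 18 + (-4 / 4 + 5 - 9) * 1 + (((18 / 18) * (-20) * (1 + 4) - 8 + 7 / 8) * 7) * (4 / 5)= -18167 / 30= -605.57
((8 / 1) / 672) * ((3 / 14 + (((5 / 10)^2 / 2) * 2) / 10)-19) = -1751 / 7840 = -0.22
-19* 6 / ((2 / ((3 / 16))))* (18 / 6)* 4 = -513 / 4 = -128.25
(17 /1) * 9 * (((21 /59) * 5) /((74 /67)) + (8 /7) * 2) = 18222453 /30562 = 596.25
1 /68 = 0.01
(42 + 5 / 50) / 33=421 / 330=1.28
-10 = -10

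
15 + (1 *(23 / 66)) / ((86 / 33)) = 2603 / 172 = 15.13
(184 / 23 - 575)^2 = 321489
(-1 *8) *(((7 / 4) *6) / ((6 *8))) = -7 / 4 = -1.75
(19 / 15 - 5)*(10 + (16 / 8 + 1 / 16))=-1351 / 30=-45.03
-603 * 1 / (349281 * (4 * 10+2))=-67 / 1629978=-0.00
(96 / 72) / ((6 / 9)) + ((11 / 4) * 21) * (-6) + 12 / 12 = -687 / 2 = -343.50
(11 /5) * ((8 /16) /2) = 0.55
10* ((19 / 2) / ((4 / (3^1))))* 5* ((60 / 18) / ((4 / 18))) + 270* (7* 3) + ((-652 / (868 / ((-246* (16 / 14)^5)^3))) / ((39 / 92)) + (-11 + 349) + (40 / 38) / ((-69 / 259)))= 13730842790544402266389153987 / 70232215626516020532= 195506330.93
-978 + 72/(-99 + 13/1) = -42090/43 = -978.84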